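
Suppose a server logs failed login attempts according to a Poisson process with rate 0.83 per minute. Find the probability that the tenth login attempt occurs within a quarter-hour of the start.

0.7947

Over the interval, μ = 0.83 × 15 = 12.45 (a quarter-hour = 15 minutes).
The tenth arrival falls in the interval iff at least 10 events occur there: P(S_10 ≤ t) = P(N ≥ 10) = 1 − P(N ≤ 9) ≈ 0.7947.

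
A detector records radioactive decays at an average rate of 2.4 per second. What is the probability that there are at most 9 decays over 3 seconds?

Over the interval, μ = 2.4 × 3 = 7.2 (3 seconds).
P(N ≤ 9) = Σ_{j=0}^{9} e^(−μ) μ^j/j! ≈ 0.8096.

0.8096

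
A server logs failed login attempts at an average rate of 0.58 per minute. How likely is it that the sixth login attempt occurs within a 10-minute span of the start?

0.5217

Over the interval, μ = 0.58 × 10 = 5.8 (a 10-minute span = 10 minutes).
The sixth arrival falls in the interval iff at least 6 events occur there: P(S_6 ≤ t) = P(N ≥ 6) = 1 − P(N ≤ 5) ≈ 0.5217.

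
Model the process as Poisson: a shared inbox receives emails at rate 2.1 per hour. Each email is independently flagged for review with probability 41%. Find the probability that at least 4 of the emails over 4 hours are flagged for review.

0.4512

Thinning: the emails that are flagged for review themselves form a Poisson process with rate 0.41 × 2.1 = 0.861 per hour.
Over the interval, μ = 0.861 × 4 = 3.444 (4 hours).
P(N ≥ 4) = 1 − P(N ≤ 3) ≈ 0.4512.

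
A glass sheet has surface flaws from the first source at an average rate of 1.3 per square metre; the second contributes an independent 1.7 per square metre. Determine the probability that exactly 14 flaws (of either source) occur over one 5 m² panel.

0.1024

Independent Poisson processes superpose: combined rate λ = 1.3 + 1.7 = 3 per square metre.
Over the interval, μ = 3 × 5 = 15 (a 5 m² panel = 5 square metres).
P(N = 14) = e^(−15) · 15^14/14! ≈ 0.1024.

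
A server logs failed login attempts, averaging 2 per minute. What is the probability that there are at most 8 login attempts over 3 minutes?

Over the interval, μ = 2 × 3 = 6 (3 minutes).
P(N ≤ 8) = Σ_{j=0}^{8} e^(−μ) μ^j/j! ≈ 0.8472.

0.8472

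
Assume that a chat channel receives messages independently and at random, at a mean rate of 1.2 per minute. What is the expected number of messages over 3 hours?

E[N] = λt = 1.2 × 180 = 216 (3 hours = 180 minutes).

216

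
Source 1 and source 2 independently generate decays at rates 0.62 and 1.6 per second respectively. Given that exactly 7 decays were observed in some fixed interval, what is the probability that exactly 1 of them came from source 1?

Given the total, each event is independently from source 1 with probability p = λ_1/(λ_1+λ_2) = 0.62/2.22 ≈ 0.2793.
So K ~ Binomial(7, 0.62/2.22): P(K = 1) = C(7,1) · (0.62/2.22)^1 · (1.6/2.22)^6 ≈ 0.2740.

0.2740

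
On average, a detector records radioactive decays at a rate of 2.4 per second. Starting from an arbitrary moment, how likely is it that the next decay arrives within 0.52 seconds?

0.7129

Inter-arrival times are exponential with rate λ = 2.4 per second.
P(T ≤ 0.52) = 1 − e^(−λt) = 1 − e^(−2.4 × 0.52) = 1 − e^(−1.248) ≈ 0.7129.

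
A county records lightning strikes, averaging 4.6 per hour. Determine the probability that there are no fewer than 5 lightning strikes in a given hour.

With mean μ = 4.6 per hour,
P(N ≥ 5) = 1 − P(N ≤ 4) = 1 − Σ_{j=0}^{4} e^(−μ) μ^j/j! ≈ 0.4868.

0.4868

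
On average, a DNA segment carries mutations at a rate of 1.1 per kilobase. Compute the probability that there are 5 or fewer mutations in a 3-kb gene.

0.8829

Over the interval, μ = 1.1 × 3 = 3.3 (a 3-kb gene = 3 kilobases).
P(N ≤ 5) = Σ_{j=0}^{5} e^(−μ) μ^j/j! ≈ 0.8829.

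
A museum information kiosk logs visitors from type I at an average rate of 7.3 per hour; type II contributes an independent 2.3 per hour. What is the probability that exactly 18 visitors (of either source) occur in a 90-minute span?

Independent Poisson processes superpose: combined rate λ = 7.3 + 2.3 = 9.6 per hour.
Over the interval, μ = 9.6 × 1.5 = 14.4 (a 90-minute span = 1.5 hours).
P(N = 18) = e^(−14.4) · 14.4^18/18! ≈ 0.0617.

0.0617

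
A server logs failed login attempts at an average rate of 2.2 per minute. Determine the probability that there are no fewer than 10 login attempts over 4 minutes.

Over the interval, μ = 2.2 × 4 = 8.8 (4 minutes).
P(N ≥ 10) = 1 − P(N ≤ 9) = 1 − Σ_{j=0}^{9} e^(−μ) μ^j/j! ≈ 0.3863.

0.3863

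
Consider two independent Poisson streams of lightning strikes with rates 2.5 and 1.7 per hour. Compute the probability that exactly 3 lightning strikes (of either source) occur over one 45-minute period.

Independent Poisson processes superpose: combined rate λ = 2.5 + 1.7 = 4.2 per hour.
Over the interval, μ = 4.2 × 0.75 = 3.15 (a 45-minute period = 0.75 hours).
P(N = 3) = e^(−3.15) · 3.15^3/3! ≈ 0.2232.

0.2232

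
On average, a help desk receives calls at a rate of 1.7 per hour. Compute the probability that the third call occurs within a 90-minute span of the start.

0.4689

Over the interval, μ = 1.7 × 1.5 = 2.55 (a 90-minute span = 1.5 hours).
The third arrival falls in the interval iff at least 3 events occur there: P(S_3 ≤ t) = P(N ≥ 3) = 1 − P(N ≤ 2) ≈ 0.4689.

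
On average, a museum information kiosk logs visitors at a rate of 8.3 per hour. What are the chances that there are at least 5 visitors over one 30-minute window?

0.4004

Over the interval, μ = 8.3 × 0.5 = 4.15 (a 30-minute window = 0.5 hours).
P(N ≥ 5) = 1 − P(N ≤ 4) = 1 − Σ_{j=0}^{4} e^(−μ) μ^j/j! ≈ 0.4004.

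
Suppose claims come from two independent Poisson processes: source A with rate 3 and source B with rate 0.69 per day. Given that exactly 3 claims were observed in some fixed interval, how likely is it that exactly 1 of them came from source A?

0.0853

Given the total, each event is independently from source A with probability p = λ_A/(λ_A+λ_B) = 3/3.69 ≈ 0.8130.
So K ~ Binomial(3, 3/3.69): P(K = 1) = C(3,1) · (3/3.69)^1 · (0.69/3.69)^2 ≈ 0.0853.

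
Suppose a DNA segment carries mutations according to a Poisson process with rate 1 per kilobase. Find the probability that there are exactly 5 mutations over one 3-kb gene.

Over the interval, μ = 1 × 3 = 3 (a 3-kb gene = 3 kilobases).
P(N = 5) = e^(−μ) μ^5/5! = e^(−3) · 3^5/120 ≈ 0.1008.

0.1008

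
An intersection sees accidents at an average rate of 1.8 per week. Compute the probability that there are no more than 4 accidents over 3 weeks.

Over the interval, μ = 1.8 × 3 = 5.4 (3 weeks).
P(N ≤ 4) = Σ_{j=0}^{4} e^(−μ) μ^j/j! ≈ 0.3733.

0.3733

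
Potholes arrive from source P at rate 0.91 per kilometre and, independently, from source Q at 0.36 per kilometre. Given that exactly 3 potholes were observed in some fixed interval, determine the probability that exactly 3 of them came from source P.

0.3679

Given the total, each event is independently from source P with probability p = λ_P/(λ_P+λ_Q) = 0.91/1.27 ≈ 0.7165.
So K ~ Binomial(3, 0.91/1.27): P(K = 3) = C(3,3) · (0.91/1.27)^3 · (0.36/1.27)^0 ≈ 0.3679.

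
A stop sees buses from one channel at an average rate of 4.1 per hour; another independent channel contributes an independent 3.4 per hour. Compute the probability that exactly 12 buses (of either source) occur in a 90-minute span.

0.1116

Independent Poisson processes superpose: combined rate λ = 4.1 + 3.4 = 7.5 per hour.
Over the interval, μ = 7.5 × 1.5 = 11.25 (a 90-minute span = 1.5 hours).
P(N = 12) = e^(−11.25) · 11.25^12/12! ≈ 0.1116.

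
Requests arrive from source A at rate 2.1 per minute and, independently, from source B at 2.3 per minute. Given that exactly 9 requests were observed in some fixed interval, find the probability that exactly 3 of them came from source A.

0.1863

Given the total, each event is independently from source A with probability p = λ_A/(λ_A+λ_B) = 2.1/4.4 ≈ 0.4773.
So K ~ Binomial(9, 2.1/4.4): P(K = 3) = C(9,3) · (2.1/4.4)^3 · (2.3/4.4)^6 ≈ 0.1863.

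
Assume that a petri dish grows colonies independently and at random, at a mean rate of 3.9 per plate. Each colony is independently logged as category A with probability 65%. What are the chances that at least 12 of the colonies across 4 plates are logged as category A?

0.3193

Thinning: the colonies that are logged as category A themselves form a Poisson process with rate 0.65 × 3.9 = 2.535 per plate.
Over the interval, μ = 2.535 × 4 = 10.14 (4 plates).
P(N ≥ 12) = 1 − P(N ≤ 11) ≈ 0.3193.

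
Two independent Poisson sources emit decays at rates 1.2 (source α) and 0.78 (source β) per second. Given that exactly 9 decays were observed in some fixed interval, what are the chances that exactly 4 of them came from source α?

0.1613

Given the total, each event is independently from source α with probability p = λ_α/(λ_α+λ_β) = 1.2/1.98 ≈ 0.6061.
So K ~ Binomial(9, 1.2/1.98): P(K = 4) = C(9,4) · (1.2/1.98)^4 · (0.78/1.98)^5 ≈ 0.1613.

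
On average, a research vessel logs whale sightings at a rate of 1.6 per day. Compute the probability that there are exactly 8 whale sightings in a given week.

Over the interval, μ = 1.6 × 7 = 11.2 (a week = 7 days).
P(N = 8) = e^(−μ) μ^8/8! = e^(−11.2) · 11.2^8/40320 ≈ 0.0840.

0.0840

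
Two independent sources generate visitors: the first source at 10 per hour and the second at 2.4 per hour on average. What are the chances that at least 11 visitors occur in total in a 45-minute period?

Independent Poisson processes superpose: combined rate λ = 10 + 2.4 = 12.4 per hour.
Over the interval, μ = 12.4 × 0.75 = 9.3 (a 45-minute period = 0.75 hours).
P(N ≥ 11) = 1 − P(N ≤ 10) ≈ 0.3301.

0.3301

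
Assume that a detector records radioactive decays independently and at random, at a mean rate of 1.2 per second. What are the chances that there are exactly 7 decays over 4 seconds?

0.0959

Over the interval, μ = 1.2 × 4 = 4.8 (4 seconds).
P(N = 7) = e^(−μ) μ^7/7! = e^(−4.8) · 4.8^7/5040 ≈ 0.0959.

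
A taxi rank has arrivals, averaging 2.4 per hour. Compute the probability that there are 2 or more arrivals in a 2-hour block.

Over the interval, μ = 2.4 × 2 = 4.8 (a 2-hour block = 2 hours).
P(N ≥ 2) = 1 − P(N ≤ 1) = 1 − Σ_{j=0}^{1} e^(−μ) μ^j/j! ≈ 0.9523.

0.9523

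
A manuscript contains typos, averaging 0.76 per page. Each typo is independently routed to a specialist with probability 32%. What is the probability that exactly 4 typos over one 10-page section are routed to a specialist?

Thinning: the typos that are routed to a specialist themselves form a Poisson process with rate 0.32 × 0.76 = 0.2432 per page.
Over the interval, μ = 0.2432 × 10 = 2.432 (a 10-page section = 10 pages).
P(N = 4) = e^(−2.432) · 2.432^4/4! ≈ 0.1281.

0.1281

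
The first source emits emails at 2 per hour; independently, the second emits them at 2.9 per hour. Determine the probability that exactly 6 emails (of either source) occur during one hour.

Independent Poisson processes superpose: combined rate λ = 2 + 2.9 = 4.9 per hour.
So μ = 4.9.
P(N = 6) = e^(−4.9) · 4.9^6/6! ≈ 0.1432.

0.1432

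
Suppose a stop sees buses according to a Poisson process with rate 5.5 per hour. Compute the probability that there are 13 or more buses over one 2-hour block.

Over the interval, μ = 5.5 × 2 = 11 (a 2-hour block = 2 hours).
P(N ≥ 13) = 1 − P(N ≤ 12) = 1 − Σ_{j=0}^{12} e^(−μ) μ^j/j! ≈ 0.3113.

0.3113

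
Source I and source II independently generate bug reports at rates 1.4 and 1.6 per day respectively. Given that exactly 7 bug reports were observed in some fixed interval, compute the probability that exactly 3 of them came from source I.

0.2878

Given the total, each event is independently from source I with probability p = λ_I/(λ_I+λ_II) = 1.4/3 ≈ 0.4667.
So K ~ Binomial(7, 1.4/3): P(K = 3) = C(7,3) · (1.4/3)^3 · (1.6/3)^4 ≈ 0.2878.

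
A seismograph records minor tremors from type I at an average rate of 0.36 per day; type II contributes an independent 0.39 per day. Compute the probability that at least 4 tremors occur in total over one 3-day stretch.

Independent Poisson processes superpose: combined rate λ = 0.36 + 0.39 = 0.75 per day.
Over the interval, μ = 0.75 × 3 = 2.25 (a 3-day stretch = 3 days).
P(N ≥ 4) = 1 − P(N ≤ 3) ≈ 0.1906.

0.1906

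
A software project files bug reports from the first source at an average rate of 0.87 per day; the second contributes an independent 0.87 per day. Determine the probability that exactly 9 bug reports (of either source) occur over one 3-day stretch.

0.0429

Independent Poisson processes superpose: combined rate λ = 0.87 + 0.87 = 1.74 per day.
Over the interval, μ = 1.74 × 3 = 5.22 (a 3-day stretch = 3 days).
P(N = 9) = e^(−5.22) · 5.22^9/9! ≈ 0.0429.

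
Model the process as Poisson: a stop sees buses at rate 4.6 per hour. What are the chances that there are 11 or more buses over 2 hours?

Over the interval, μ = 4.6 × 2 = 9.2 (2 hours).
P(N ≥ 11) = 1 − P(N ≤ 10) = 1 − Σ_{j=0}^{10} e^(−μ) μ^j/j! ≈ 0.3180.

0.3180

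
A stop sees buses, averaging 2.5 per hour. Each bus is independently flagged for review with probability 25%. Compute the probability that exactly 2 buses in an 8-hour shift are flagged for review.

Thinning: the buses that are flagged for review themselves form a Poisson process with rate 0.25 × 2.5 = 0.625 per hour.
Over the interval, μ = 0.625 × 8 = 5 (an 8-hour shift = 8 hours).
P(N = 2) = e^(−5) · 5^2/2! ≈ 0.0842.

0.0842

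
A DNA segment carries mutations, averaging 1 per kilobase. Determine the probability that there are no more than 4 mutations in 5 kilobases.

0.4405

Over the interval, μ = 1 × 5 = 5 (5 kilobases).
P(N ≤ 4) = Σ_{j=0}^{4} e^(−μ) μ^j/j! ≈ 0.4405.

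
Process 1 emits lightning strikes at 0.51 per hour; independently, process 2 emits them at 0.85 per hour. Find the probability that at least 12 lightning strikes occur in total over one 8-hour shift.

0.4064

Independent Poisson processes superpose: combined rate λ = 0.51 + 0.85 = 1.36 per hour.
Over the interval, μ = 1.36 × 8 = 10.88 (an 8-hour shift = 8 hours).
P(N ≥ 12) = 1 − P(N ≤ 11) ≈ 0.4064.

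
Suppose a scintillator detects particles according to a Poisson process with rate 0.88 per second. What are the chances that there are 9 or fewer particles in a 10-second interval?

0.6137

Over the interval, μ = 0.88 × 10 = 8.8 (a 10-second interval = 10 seconds).
P(N ≤ 9) = Σ_{j=0}^{9} e^(−μ) μ^j/j! ≈ 0.6137.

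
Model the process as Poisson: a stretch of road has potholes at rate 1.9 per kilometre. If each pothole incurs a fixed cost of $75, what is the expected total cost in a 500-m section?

E[N] = 1.9 × 0.5 = 0.95 (a 500-m section = 0.5 kilometres); E[cost] = 0.95 × $75 = $71.25.

$71.25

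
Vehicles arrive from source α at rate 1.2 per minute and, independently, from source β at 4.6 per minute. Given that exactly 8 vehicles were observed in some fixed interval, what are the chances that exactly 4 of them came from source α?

0.0507

Given the total, each event is independently from source α with probability p = λ_α/(λ_α+λ_β) = 1.2/5.8 ≈ 0.2069.
So K ~ Binomial(8, 1.2/5.8): P(K = 4) = C(8,4) · (1.2/5.8)^4 · (4.6/5.8)^4 ≈ 0.0507.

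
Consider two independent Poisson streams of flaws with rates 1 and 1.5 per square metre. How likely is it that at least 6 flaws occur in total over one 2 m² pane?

0.3840

Independent Poisson processes superpose: combined rate λ = 1 + 1.5 = 2.5 per square metre.
Over the interval, μ = 2.5 × 2 = 5 (a 2 m² pane = 2 square metres).
P(N ≥ 6) = 1 − P(N ≤ 5) ≈ 0.3840.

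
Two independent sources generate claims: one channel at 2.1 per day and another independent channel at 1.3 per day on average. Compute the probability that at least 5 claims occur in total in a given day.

Independent Poisson processes superpose: combined rate λ = 2.1 + 1.3 = 3.4 per day.
So μ = 3.4.
P(N ≥ 5) = 1 − P(N ≤ 4) ≈ 0.2558.

0.2558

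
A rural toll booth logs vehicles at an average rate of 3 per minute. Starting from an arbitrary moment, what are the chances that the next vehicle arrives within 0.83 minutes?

Inter-arrival times are exponential with rate λ = 3 per minute.
P(T ≤ 0.83) = 1 − e^(−λt) = 1 − e^(−3 × 0.83) = 1 − e^(−2.49) ≈ 0.9171.

0.9171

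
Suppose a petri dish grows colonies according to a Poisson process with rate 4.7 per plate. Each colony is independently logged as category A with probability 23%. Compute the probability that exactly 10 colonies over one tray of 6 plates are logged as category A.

0.0554

Thinning: the colonies that are logged as category A themselves form a Poisson process with rate 0.23 × 4.7 = 1.081 per plate.
Over the interval, μ = 1.081 × 6 = 6.486 (a tray of 6 plates = 6 plates).
P(N = 10) = e^(−6.486) · 6.486^10/10! ≈ 0.0554.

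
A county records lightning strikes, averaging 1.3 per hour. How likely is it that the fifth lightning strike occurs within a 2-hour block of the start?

Over the interval, μ = 1.3 × 2 = 2.6 (a 2-hour block = 2 hours).
The fifth arrival falls in the interval iff at least 5 events occur there: P(S_5 ≤ t) = P(N ≥ 5) = 1 − P(N ≤ 4) ≈ 0.1226.

0.1226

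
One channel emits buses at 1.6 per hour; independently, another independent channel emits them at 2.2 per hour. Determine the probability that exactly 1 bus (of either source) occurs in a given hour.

Independent Poisson processes superpose: combined rate λ = 1.6 + 2.2 = 3.8 per hour.
So μ = 3.8.
P(N = 1) = e^(−3.8) · 3.8^1/1! ≈ 0.0850.

0.0850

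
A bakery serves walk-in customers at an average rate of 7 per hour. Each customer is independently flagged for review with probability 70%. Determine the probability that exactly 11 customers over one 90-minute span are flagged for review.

Thinning: the customers that are flagged for review themselves form a Poisson process with rate 0.7 × 7 = 4.9 per hour.
Over the interval, μ = 4.9 × 1.5 = 7.35 (a 90-minute span = 1.5 hours).
P(N = 11) = e^(−7.35) · 7.35^11/11! ≈ 0.0544.

0.0544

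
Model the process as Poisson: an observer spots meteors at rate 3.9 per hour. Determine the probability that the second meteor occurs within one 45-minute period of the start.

Over the interval, μ = 3.9 × 0.75 = 2.925 (a 45-minute period = 0.75 hours).
The second arrival falls in the interval iff at least 2 events occur there: P(S_2 ≤ t) = P(N ≥ 2) = 1 − P(N ≤ 1) ≈ 0.7894.

0.7894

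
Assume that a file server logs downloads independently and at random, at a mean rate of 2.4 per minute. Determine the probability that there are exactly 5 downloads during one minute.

0.0602

With mean μ = 2.4 per minute,
P(N = 5) = e^(−μ) μ^5/5! = e^(−2.4) · 2.4^5/120 ≈ 0.0602.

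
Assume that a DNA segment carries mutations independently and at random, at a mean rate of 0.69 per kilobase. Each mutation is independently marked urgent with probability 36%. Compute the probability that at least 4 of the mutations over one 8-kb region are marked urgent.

0.1406

Thinning: the mutations that are marked urgent themselves form a Poisson process with rate 0.36 × 0.69 = 0.2484 per kilobase.
Over the interval, μ = 0.2484 × 8 = 1.9872 (an 8-kb region = 8 kilobases).
P(N ≥ 4) = 1 − P(N ≤ 3) ≈ 0.1406.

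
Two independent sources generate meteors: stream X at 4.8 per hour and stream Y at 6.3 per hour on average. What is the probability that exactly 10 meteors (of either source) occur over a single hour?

Independent Poisson processes superpose: combined rate λ = 4.8 + 6.3 = 11.1 per hour.
So μ = 11.1.
P(N = 10) = e^(−11.1) · 11.1^10/10! ≈ 0.1182.

0.1182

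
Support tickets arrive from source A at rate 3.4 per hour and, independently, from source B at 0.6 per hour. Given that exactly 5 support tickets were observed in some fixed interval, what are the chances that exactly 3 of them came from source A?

Given the total, each event is independently from source A with probability p = λ_A/(λ_A+λ_B) = 3.4/4 = 0.8500.
So K ~ Binomial(5, 3.4/4): P(K = 3) = C(5,3) · (3.4/4)^3 · (0.6/4)^2 ≈ 0.1382.

0.1382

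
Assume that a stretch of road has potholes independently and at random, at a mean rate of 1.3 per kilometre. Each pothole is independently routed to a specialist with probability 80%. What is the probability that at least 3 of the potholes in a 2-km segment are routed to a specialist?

Thinning: the potholes that are routed to a specialist themselves form a Poisson process with rate 0.8 × 1.3 = 1.04 per kilometre.
Over the interval, μ = 1.04 × 2 = 2.08 (a 2-km segment = 2 kilometres).
P(N ≥ 3) = 1 − P(N ≤ 2) ≈ 0.3450.

0.3450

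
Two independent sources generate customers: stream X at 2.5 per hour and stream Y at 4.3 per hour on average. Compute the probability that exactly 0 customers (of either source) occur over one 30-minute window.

0.0334

Independent Poisson processes superpose: combined rate λ = 2.5 + 4.3 = 6.8 per hour.
Over the interval, μ = 6.8 × 0.5 = 3.4 (a 30-minute window = 0.5 hours).
P(N = 0) = e^(−3.4) · 3.4^0/0! ≈ 0.0334.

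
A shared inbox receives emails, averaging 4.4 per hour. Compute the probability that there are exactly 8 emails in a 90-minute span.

Over the interval, μ = 4.4 × 1.5 = 6.6 (a 90-minute span = 1.5 hours).
P(N = 8) = e^(−μ) μ^8/8! = e^(−6.6) · 6.6^8/40320 ≈ 0.1215.

0.1215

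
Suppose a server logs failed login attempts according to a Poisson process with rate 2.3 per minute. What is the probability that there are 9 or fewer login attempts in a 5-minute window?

Over the interval, μ = 2.3 × 5 = 11.5 (a 5-minute window = 5 minutes).
P(N ≤ 9) = Σ_{j=0}^{9} e^(−μ) μ^j/j! ≈ 0.2888.

0.2888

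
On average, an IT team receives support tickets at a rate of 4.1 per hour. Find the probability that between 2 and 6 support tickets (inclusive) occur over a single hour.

0.7941

With mean μ = 4.1 per hour,
P(2 ≤ N ≤ 6) = Σ_{j=2}^{6} e^(−4.1) · 4.1^j/j! ≈ 0.7941.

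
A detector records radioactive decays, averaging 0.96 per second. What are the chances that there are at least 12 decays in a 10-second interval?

Over the interval, μ = 0.96 × 10 = 9.6 (a 10-second interval = 10 seconds).
P(N ≥ 12) = 1 − P(N ≤ 11) = 1 − Σ_{j=0}^{11} e^(−μ) μ^j/j! ≈ 0.2588.

0.2588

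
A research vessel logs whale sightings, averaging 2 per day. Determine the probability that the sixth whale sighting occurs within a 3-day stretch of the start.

0.5543

Over the interval, μ = 2 × 3 = 6 (a 3-day stretch = 3 days).
The sixth arrival falls in the interval iff at least 6 events occur there: P(S_6 ≤ t) = P(N ≥ 6) = 1 − P(N ≤ 5) ≈ 0.5543.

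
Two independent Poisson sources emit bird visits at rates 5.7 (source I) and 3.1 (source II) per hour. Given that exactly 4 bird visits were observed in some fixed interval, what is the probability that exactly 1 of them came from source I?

Given the total, each event is independently from source I with probability p = λ_I/(λ_I+λ_II) = 5.7/8.8 ≈ 0.6477.
So K ~ Binomial(4, 5.7/8.8): P(K = 1) = C(4,1) · (5.7/8.8)^1 · (3.1/8.8)^3 ≈ 0.1133.

0.1133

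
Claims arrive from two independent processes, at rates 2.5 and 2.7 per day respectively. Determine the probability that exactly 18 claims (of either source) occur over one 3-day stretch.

Independent Poisson processes superpose: combined rate λ = 2.5 + 2.7 = 5.2 per day.
Over the interval, μ = 5.2 × 3 = 15.6 (a 3-day stretch = 3 days).
P(N = 18) = e^(−15.6) · 15.6^18/18! ≈ 0.0785.

0.0785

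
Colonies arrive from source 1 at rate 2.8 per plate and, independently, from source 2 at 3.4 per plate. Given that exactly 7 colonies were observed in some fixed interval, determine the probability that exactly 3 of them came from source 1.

0.2916

Given the total, each event is independently from source 1 with probability p = λ_1/(λ_1+λ_2) = 2.8/6.2 ≈ 0.4516.
So K ~ Binomial(7, 2.8/6.2): P(K = 3) = C(7,3) · (2.8/6.2)^3 · (3.4/6.2)^4 ≈ 0.2916.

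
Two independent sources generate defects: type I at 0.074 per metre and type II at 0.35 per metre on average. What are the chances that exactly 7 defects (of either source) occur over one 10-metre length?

Independent Poisson processes superpose: combined rate λ = 0.074 + 0.35 = 0.424 per metre.
Over the interval, μ = 0.424 × 10 = 4.24 (a 10-metre length = 10 metres).
P(N = 7) = e^(−4.24) · 4.24^7/7! ≈ 0.0704.

0.0704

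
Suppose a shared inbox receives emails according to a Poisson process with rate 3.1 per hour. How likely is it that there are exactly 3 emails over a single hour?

0.2237

With mean μ = 3.1 per hour,
P(N = 3) = e^(−μ) μ^3/3! = e^(−3.1) · 3.1^3/6 ≈ 0.2237.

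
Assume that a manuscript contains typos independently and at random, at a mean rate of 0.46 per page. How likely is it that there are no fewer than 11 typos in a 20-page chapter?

0.3180

Over the interval, μ = 0.46 × 20 = 9.2 (a 20-page chapter = 20 pages).
P(N ≥ 11) = 1 − P(N ≤ 10) = 1 − Σ_{j=0}^{10} e^(−μ) μ^j/j! ≈ 0.3180.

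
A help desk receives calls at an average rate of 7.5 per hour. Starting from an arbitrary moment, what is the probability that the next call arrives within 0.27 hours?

Inter-arrival times are exponential with rate λ = 7.5 per hour.
P(T ≤ 0.27) = 1 − e^(−λt) = 1 − e^(−7.5 × 0.27) = 1 − e^(−2.025) ≈ 0.8680.

0.8680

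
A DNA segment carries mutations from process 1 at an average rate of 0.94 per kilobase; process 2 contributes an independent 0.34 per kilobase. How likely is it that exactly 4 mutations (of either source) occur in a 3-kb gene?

0.1947

Independent Poisson processes superpose: combined rate λ = 0.94 + 0.34 = 1.28 per kilobase.
Over the interval, μ = 1.28 × 3 = 3.84 (a 3-kb gene = 3 kilobases).
P(N = 4) = e^(−3.84) · 3.84^4/4! ≈ 0.1947.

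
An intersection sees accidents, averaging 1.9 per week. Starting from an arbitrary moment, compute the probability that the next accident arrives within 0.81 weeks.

Inter-arrival times are exponential with rate λ = 1.9 per week.
P(T ≤ 0.81) = 1 − e^(−λt) = 1 − e^(−1.9 × 0.81) = 1 − e^(−1.539) ≈ 0.7854.

0.7854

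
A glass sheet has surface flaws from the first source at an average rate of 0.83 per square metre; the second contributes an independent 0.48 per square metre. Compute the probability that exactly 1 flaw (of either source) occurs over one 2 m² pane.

0.1907

Independent Poisson processes superpose: combined rate λ = 0.83 + 0.48 = 1.31 per square metre.
Over the interval, μ = 1.31 × 2 = 2.62 (a 2 m² pane = 2 square metres).
P(N = 1) = e^(−2.62) · 2.62^1/1! ≈ 0.1907.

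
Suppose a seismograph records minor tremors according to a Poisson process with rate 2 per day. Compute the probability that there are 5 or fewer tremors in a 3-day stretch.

Over the interval, μ = 2 × 3 = 6 (a 3-day stretch = 3 days).
P(N ≤ 5) = Σ_{j=0}^{5} e^(−μ) μ^j/j! ≈ 0.4457.

0.4457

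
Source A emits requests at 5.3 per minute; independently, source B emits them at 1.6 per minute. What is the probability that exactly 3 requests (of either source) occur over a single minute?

0.0552

Independent Poisson processes superpose: combined rate λ = 5.3 + 1.6 = 6.9 per minute.
So μ = 6.9.
P(N = 3) = e^(−6.9) · 6.9^3/3! ≈ 0.0552.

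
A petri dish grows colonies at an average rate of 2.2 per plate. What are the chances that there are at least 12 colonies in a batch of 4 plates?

Over the interval, μ = 2.2 × 4 = 8.8 (a batch of 4 plates = 4 plates).
P(N ≥ 12) = 1 − P(N ≤ 11) = 1 − Σ_{j=0}^{11} e^(−μ) μ^j/j! ≈ 0.1780.

0.1780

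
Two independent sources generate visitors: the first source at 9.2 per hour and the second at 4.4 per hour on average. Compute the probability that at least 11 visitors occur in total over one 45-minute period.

Independent Poisson processes superpose: combined rate λ = 9.2 + 4.4 = 13.6 per hour.
Over the interval, μ = 13.6 × 0.75 = 10.2 (a 45-minute period = 0.75 hours).
P(N ≥ 11) = 1 − P(N ≤ 10) ≈ 0.4420.

0.4420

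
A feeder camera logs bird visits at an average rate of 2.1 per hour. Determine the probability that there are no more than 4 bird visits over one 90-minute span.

Over the interval, μ = 2.1 × 1.5 = 3.15 (a 90-minute span = 1.5 hours).
P(N ≤ 4) = Σ_{j=0}^{4} e^(−μ) μ^j/j! ≈ 0.7895.

0.7895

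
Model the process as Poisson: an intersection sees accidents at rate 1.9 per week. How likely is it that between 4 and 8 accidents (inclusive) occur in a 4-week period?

Over the interval, μ = 1.9 × 4 = 7.6 (a 4-week period = 4 weeks).
P(4 ≤ N ≤ 8) = Σ_{j=4}^{8} e^(−7.6) · 7.6^j/j! ≈ 0.5928.

0.5928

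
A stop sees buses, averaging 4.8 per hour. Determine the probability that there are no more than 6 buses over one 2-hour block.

0.1574

Over the interval, μ = 4.8 × 2 = 9.6 (a 2-hour block = 2 hours).
P(N ≤ 6) = Σ_{j=0}^{6} e^(−μ) μ^j/j! ≈ 0.1574.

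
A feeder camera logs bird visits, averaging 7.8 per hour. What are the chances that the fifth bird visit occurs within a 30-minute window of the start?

0.3516

Over the interval, μ = 7.8 × 0.5 = 3.9 (a 30-minute window = 0.5 hours).
The fifth arrival falls in the interval iff at least 5 events occur there: P(S_5 ≤ t) = P(N ≥ 5) = 1 − P(N ≤ 4) ≈ 0.3516.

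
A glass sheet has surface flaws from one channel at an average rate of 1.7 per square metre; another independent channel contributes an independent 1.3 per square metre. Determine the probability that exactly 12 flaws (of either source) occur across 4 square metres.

0.1144

Independent Poisson processes superpose: combined rate λ = 1.7 + 1.3 = 3 per square metre.
Over the interval, μ = 3 × 4 = 12 (4 square metres).
P(N = 12) = e^(−12) · 12^12/12! ≈ 0.1144.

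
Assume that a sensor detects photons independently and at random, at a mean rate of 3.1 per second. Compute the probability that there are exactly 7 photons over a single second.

0.0246

With mean μ = 3.1 per second,
P(N = 7) = e^(−μ) μ^7/7! = e^(−3.1) · 3.1^7/5040 ≈ 0.0246.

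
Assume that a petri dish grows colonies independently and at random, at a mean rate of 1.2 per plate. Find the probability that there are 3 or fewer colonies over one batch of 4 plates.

Over the interval, μ = 1.2 × 4 = 4.8 (a batch of 4 plates = 4 plates).
P(N ≤ 3) = Σ_{j=0}^{3} e^(−μ) μ^j/j! ≈ 0.2942.

0.2942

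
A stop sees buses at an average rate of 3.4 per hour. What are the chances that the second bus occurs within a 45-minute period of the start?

0.7228

Over the interval, μ = 3.4 × 0.75 = 2.55 (a 45-minute period = 0.75 hours).
The second arrival falls in the interval iff at least 2 events occur there: P(S_2 ≤ t) = P(N ≥ 2) = 1 − P(N ≤ 1) ≈ 0.7228.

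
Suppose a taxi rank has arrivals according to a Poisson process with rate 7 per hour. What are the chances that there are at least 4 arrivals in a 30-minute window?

Over the interval, μ = 7 × 0.5 = 3.5 (a 30-minute window = 0.5 hours).
P(N ≥ 4) = 1 − P(N ≤ 3) = 1 − Σ_{j=0}^{3} e^(−μ) μ^j/j! ≈ 0.4634.

0.4634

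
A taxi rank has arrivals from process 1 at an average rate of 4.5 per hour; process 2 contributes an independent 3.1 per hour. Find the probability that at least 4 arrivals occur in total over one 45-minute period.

Independent Poisson processes superpose: combined rate λ = 4.5 + 3.1 = 7.6 per hour.
Over the interval, μ = 7.6 × 0.75 = 5.7 (a 45-minute period = 0.75 hours).
P(N ≥ 4) = 1 − P(N ≤ 3) ≈ 0.8200.

0.8200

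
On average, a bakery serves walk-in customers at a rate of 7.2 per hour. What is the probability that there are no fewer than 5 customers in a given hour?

With mean μ = 7.2 per hour,
P(N ≥ 5) = 1 − P(N ≤ 4) = 1 − Σ_{j=0}^{4} e^(−μ) μ^j/j! ≈ 0.8445.

0.8445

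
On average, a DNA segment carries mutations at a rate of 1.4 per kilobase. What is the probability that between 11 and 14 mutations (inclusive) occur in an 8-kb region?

Over the interval, μ = 1.4 × 8 = 11.2 (an 8-kb region = 8 kilobases).
P(11 ≤ N ≤ 14) = Σ_{j=11}^{14} e^(−11.2) · 11.2^j/j! ≈ 0.4029.

0.4029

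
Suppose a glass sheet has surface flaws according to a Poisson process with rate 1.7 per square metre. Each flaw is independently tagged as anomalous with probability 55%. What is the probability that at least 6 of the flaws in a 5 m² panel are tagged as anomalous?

Thinning: the flaws that are tagged as anomalous themselves form a Poisson process with rate 0.55 × 1.7 = 0.935 per square metre.
Over the interval, μ = 0.935 × 5 = 4.675 (a 5 m² panel = 5 square metres).
P(N ≥ 6) = 1 − P(N ≤ 5) ≈ 0.3272.

0.3272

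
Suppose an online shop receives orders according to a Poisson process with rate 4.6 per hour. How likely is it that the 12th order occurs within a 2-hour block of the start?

Over the interval, μ = 4.6 × 2 = 9.2 (a 2-hour block = 2 hours).
The 12th arrival falls in the interval iff at least 12 events occur there: P(S_12 ≤ t) = P(N ≥ 12) = 1 − P(N ≤ 11) ≈ 0.2168.

0.2168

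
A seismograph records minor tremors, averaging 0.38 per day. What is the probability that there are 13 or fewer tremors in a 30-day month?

0.7430

Over the interval, μ = 0.38 × 30 = 11.4 (a 30-day month = 30 days).
P(N ≤ 13) = Σ_{j=0}^{13} e^(−μ) μ^j/j! ≈ 0.7430.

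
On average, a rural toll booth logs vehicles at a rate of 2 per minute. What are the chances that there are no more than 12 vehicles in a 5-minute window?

0.7916

Over the interval, μ = 2 × 5 = 10 (a 5-minute window = 5 minutes).
P(N ≤ 12) = Σ_{j=0}^{12} e^(−μ) μ^j/j! ≈ 0.7916.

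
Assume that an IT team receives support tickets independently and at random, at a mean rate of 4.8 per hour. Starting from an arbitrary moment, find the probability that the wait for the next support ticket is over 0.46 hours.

The wait for the next event is exponential with rate λ = 4.8 per hour.
P(T > 0.46) = e^(−λt) = e^(−4.8 × 0.46) = e^(−2.208) ≈ 0.1099.

0.1099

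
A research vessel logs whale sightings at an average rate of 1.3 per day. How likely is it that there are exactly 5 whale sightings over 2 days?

0.0735

Over the interval, μ = 1.3 × 2 = 2.6 (2 days).
P(N = 5) = e^(−μ) μ^5/5! = e^(−2.6) · 2.6^5/120 ≈ 0.0735.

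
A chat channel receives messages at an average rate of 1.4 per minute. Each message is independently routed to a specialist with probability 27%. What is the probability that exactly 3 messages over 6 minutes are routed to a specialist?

0.2013

Thinning: the messages that are routed to a specialist themselves form a Poisson process with rate 0.27 × 1.4 = 0.378 per minute.
Over the interval, μ = 0.378 × 6 = 2.268 (6 minutes).
P(N = 3) = e^(−2.268) · 2.268^3/3! ≈ 0.2013.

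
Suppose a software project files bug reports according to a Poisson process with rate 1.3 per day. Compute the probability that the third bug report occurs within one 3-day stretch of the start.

0.7469

Over the interval, μ = 1.3 × 3 = 3.9 (a 3-day stretch = 3 days).
The third arrival falls in the interval iff at least 3 events occur there: P(S_3 ≤ t) = P(N ≥ 3) = 1 − P(N ≤ 2) ≈ 0.7469.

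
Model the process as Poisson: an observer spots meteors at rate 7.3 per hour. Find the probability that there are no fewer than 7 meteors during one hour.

With mean μ = 7.3 per hour,
P(N ≥ 7) = 1 − P(N ≤ 6) = 1 − Σ_{j=0}^{6} e^(−μ) μ^j/j! ≈ 0.5940.

0.5940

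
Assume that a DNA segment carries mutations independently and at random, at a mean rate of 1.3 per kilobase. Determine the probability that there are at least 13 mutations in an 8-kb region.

0.2478

Over the interval, μ = 1.3 × 8 = 10.4 (an 8-kb region = 8 kilobases).
P(N ≥ 13) = 1 − P(N ≤ 12) = 1 − Σ_{j=0}^{12} e^(−μ) μ^j/j! ≈ 0.2478.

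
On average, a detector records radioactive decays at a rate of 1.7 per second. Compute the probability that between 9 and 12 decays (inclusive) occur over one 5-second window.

Over the interval, μ = 1.7 × 5 = 8.5 (a 5-second window = 5 seconds).
P(9 ≤ N ≤ 12) = Σ_{j=9}^{12} e^(−8.5) · 8.5^j/j! ≈ 0.3860.

0.3860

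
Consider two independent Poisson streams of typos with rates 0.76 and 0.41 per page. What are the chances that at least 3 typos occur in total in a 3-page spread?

0.6810

Independent Poisson processes superpose: combined rate λ = 0.76 + 0.41 = 1.17 per page.
Over the interval, μ = 1.17 × 3 = 3.51 (a 3-page spread = 3 pages).
P(N ≥ 3) = 1 − P(N ≤ 2) ≈ 0.6810.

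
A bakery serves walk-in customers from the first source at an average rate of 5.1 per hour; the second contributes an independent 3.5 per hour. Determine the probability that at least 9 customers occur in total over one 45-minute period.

Independent Poisson processes superpose: combined rate λ = 5.1 + 3.5 = 8.6 per hour.
Over the interval, μ = 8.6 × 0.75 = 6.45 (a 45-minute period = 0.75 hours).
P(N ≥ 9) = 1 − P(N ≤ 8) ≈ 0.2025.

0.2025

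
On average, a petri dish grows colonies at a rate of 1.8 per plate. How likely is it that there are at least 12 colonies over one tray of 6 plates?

0.3969

Over the interval, μ = 1.8 × 6 = 10.8 (a tray of 6 plates = 6 plates).
P(N ≥ 12) = 1 − P(N ≤ 11) = 1 − Σ_{j=0}^{11} e^(−μ) μ^j/j! ≈ 0.3969.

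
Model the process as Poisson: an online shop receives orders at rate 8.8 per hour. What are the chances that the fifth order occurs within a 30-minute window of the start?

Over the interval, μ = 8.8 × 0.5 = 4.4 (a 30-minute window = 0.5 hours).
The fifth arrival falls in the interval iff at least 5 events occur there: P(S_5 ≤ t) = P(N ≥ 5) = 1 − P(N ≤ 4) ≈ 0.4488.

0.4488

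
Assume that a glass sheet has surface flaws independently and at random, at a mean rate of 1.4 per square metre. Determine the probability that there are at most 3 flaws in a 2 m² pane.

Over the interval, μ = 1.4 × 2 = 2.8 (a 2 m² pane = 2 square metres).
P(N ≤ 3) = Σ_{j=0}^{3} e^(−μ) μ^j/j! ≈ 0.6919.

0.6919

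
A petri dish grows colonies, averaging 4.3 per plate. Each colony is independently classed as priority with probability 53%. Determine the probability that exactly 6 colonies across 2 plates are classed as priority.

Thinning: the colonies that are classed as priority themselves form a Poisson process with rate 0.53 × 4.3 = 2.279 per plate.
Over the interval, μ = 2.279 × 2 = 4.558 (2 plates).
P(N = 6) = e^(−4.558) · 4.558^6/6! ≈ 0.1306.

0.1306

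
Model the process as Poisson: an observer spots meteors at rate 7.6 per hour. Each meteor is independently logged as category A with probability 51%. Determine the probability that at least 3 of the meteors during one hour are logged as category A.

Thinning: the meteors that are logged as category A themselves form a Poisson process with rate 0.51 × 7.6 = 3.876 per hour.
So μ = 3.876.
P(N ≥ 3) = 1 − P(N ≤ 2) ≈ 0.7432.

0.7432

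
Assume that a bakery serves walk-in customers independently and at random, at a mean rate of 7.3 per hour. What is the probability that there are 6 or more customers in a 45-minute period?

Over the interval, μ = 7.3 × 0.75 = 5.475 (a 45-minute period = 0.75 hours).
P(N ≥ 6) = 1 − P(N ≤ 5) = 1 − Σ_{j=0}^{5} e^(−μ) μ^j/j! ≈ 0.4668.

0.4668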